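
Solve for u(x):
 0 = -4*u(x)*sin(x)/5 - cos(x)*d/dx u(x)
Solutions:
 u(x) = C1*cos(x)^(4/5)


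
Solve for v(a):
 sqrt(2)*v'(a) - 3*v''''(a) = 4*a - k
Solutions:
 v(a) = C1 + C4*exp(2^(1/6)*3^(2/3)*a/3) + sqrt(2)*a^2 - sqrt(2)*a*k/2 + (C2*sin(6^(1/6)*a/2) + C3*cos(6^(1/6)*a/2))*exp(-2^(1/6)*3^(2/3)*a/6)


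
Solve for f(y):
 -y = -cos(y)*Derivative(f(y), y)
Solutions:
 f(y) = C1 + Integral(y/cos(y), y)


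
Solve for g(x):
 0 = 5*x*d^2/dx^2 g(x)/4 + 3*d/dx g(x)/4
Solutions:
 g(x) = C1 + C2*x^(2/5)


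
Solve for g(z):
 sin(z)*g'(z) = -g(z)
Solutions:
 g(z) = C1*sqrt(cos(z) + 1)/sqrt(cos(z) - 1)


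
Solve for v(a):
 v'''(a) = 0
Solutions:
 v(a) = C1 + C2*a + C3*a^2


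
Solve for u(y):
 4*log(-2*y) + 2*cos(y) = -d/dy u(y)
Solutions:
 u(y) = C1 - 4*y*log(-y) - 4*y*log(2) + 4*y - 2*sin(y)


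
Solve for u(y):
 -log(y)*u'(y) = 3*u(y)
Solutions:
 u(y) = C1*exp(-3*li(y))


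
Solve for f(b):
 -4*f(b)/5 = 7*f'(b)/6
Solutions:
 f(b) = C1*exp(-24*b/35)


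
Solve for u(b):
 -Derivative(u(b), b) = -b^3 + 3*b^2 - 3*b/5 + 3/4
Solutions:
 u(b) = C1 + b^4/4 - b^3 + 3*b^2/10 - 3*b/4


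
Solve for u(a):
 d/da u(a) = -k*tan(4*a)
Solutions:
 u(a) = C1 + k*log(cos(4*a))/4


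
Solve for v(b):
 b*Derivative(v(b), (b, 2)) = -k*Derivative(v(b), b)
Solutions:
 v(b) = C1 + b^(1 - re(k))*(C2*sin(log(b)*Abs(im(k))) + C3*cos(log(b)*im(k)))


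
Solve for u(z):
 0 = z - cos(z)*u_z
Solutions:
 u(z) = C1 + Integral(z/cos(z), z)


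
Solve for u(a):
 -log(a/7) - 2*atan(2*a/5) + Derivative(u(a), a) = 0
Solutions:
 u(a) = C1 + a*log(a) + 2*a*atan(2*a/5) - a*log(7) - a - 5*log(4*a^2 + 25)/2


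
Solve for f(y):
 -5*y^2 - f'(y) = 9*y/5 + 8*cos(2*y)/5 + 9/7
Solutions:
 f(y) = C1 - 5*y^3/3 - 9*y^2/10 - 9*y/7 - 8*sin(y)*cos(y)/5


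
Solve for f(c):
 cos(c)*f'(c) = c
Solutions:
 f(c) = C1 + Integral(c/cos(c), c)


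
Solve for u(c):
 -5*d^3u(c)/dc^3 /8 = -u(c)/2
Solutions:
 u(c) = C3*exp(10^(2/3)*c/5) + (C1*sin(10^(2/3)*sqrt(3)*c/10) + C2*cos(10^(2/3)*sqrt(3)*c/10))*exp(-10^(2/3)*c/10)


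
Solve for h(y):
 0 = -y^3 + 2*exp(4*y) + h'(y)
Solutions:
 h(y) = C1 + y^4/4 - exp(4*y)/2


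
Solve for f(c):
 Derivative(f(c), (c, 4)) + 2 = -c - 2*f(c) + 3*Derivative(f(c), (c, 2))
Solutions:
 f(c) = C1*exp(-c) + C2*exp(c) + C3*exp(-sqrt(2)*c) + C4*exp(sqrt(2)*c) - c/2 - 1


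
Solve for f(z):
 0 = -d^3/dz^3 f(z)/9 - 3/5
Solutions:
 f(z) = C1 + C2*z + C3*z^2 - 9*z^3/10


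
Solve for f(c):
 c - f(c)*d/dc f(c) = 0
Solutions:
 f(c) = -sqrt(C1 + c^2)
 f(c) = sqrt(C1 + c^2)


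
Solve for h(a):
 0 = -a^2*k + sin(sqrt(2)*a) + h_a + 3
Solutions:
 h(a) = C1 + a^3*k/3 - 3*a + sqrt(2)*cos(sqrt(2)*a)/2


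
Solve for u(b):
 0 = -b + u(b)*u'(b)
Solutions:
 u(b) = -sqrt(C1 + b^2)
 u(b) = sqrt(C1 + b^2)


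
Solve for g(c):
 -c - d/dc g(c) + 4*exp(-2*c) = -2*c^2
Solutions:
 g(c) = C1 + 2*c^3/3 - c^2/2 - 2*exp(-2*c)


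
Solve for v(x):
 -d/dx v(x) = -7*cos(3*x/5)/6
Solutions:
 v(x) = C1 + 35*sin(3*x/5)/18


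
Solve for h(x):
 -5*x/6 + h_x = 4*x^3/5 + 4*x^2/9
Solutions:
 h(x) = C1 + x^4/5 + 4*x^3/27 + 5*x^2/12


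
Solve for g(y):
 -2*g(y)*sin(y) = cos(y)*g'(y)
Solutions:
 g(y) = C1*cos(y)^2


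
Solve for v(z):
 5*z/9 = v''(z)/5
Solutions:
 v(z) = C1 + C2*z + 25*z^3/54


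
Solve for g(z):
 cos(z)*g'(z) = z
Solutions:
 g(z) = C1 + Integral(z/cos(z), z)


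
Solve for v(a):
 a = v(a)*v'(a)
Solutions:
 v(a) = -sqrt(C1 + a^2)
 v(a) = sqrt(C1 + a^2)


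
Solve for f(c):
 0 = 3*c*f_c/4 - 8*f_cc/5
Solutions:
 f(c) = C1 + C2*erfi(sqrt(15)*c/8)


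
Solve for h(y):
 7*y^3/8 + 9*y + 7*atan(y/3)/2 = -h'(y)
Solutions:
 h(y) = C1 - 7*y^4/32 - 9*y^2/2 - 7*y*atan(y/3)/2 + 21*log(y^2 + 9)/4


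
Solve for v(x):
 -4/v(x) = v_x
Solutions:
 v(x) = -sqrt(C1 - 8*x)
 v(x) = sqrt(C1 - 8*x)


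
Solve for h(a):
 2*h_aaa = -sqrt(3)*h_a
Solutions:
 h(a) = C1 + C2*sin(sqrt(2)*3^(1/4)*a/2) + C3*cos(sqrt(2)*3^(1/4)*a/2)


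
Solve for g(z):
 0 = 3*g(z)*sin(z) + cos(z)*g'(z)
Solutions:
 g(z) = C1*cos(z)^3


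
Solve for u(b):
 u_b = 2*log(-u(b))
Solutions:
 -li(-u(b)) = C1 + 2*b


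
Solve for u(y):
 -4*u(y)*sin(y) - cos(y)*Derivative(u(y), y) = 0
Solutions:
 u(y) = C1*cos(y)^4


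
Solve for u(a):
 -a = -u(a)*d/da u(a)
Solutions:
 u(a) = -sqrt(C1 + a^2)
 u(a) = sqrt(C1 + a^2)


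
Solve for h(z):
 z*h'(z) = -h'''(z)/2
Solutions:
 h(z) = C1 + Integral(C2*airyai(-2^(1/3)*z) + C3*airybi(-2^(1/3)*z), z)


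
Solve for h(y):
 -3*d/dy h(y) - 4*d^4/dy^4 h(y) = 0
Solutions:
 h(y) = C1 + C4*exp(-6^(1/3)*y/2) + (C2*sin(2^(1/3)*3^(5/6)*y/4) + C3*cos(2^(1/3)*3^(5/6)*y/4))*exp(6^(1/3)*y/4)


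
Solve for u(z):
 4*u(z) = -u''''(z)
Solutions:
 u(z) = (C1*sin(z) + C2*cos(z))*exp(-z) + (C3*sin(z) + C4*cos(z))*exp(z)


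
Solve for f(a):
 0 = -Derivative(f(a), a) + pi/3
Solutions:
 f(a) = C1 + pi*a/3


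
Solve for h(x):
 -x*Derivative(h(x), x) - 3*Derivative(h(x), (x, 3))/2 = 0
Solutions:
 h(x) = C1 + Integral(C2*airyai(-2^(1/3)*3^(2/3)*x/3) + C3*airybi(-2^(1/3)*3^(2/3)*x/3), x)


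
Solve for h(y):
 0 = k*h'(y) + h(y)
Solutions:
 h(y) = C1*exp(-y/k)


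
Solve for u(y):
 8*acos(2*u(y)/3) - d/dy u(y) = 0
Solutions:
 Integral(1/acos(2*_y/3), (_y, u(y))) = C1 + 8*y


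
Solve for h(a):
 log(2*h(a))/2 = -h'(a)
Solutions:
 2*Integral(1/(log(_y) + log(2)), (_y, h(a))) = C1 - a


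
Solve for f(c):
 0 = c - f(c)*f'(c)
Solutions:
 f(c) = -sqrt(C1 + c^2)
 f(c) = sqrt(C1 + c^2)


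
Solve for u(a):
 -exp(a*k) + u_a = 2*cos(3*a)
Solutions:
 u(a) = C1 + 2*sin(3*a)/3 + exp(a*k)/k


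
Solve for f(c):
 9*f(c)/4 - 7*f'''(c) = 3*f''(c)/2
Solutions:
 f(c) = C1*exp(-c*((21*sqrt(439) + 440)^(-1/3) + 2 + (21*sqrt(439) + 440)^(1/3))/28)*sin(sqrt(3)*c*(-(21*sqrt(439) + 440)^(1/3) + (21*sqrt(439) + 440)^(-1/3))/28) + C2*exp(-c*((21*sqrt(439) + 440)^(-1/3) + 2 + (21*sqrt(439) + 440)^(1/3))/28)*cos(sqrt(3)*c*(-(21*sqrt(439) + 440)^(1/3) + (21*sqrt(439) + 440)^(-1/3))/28) + C3*exp(c*(-1 + (21*sqrt(439) + 440)^(-1/3) + (21*sqrt(439) + 440)^(1/3))/14)


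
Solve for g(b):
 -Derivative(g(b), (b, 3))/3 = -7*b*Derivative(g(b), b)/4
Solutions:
 g(b) = C1 + Integral(C2*airyai(42^(1/3)*b/2) + C3*airybi(42^(1/3)*b/2), b)


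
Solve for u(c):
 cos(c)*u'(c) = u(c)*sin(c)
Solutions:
 u(c) = C1/cos(c)


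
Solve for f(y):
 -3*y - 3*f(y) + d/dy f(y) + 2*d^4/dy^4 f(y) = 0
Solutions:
 f(y) = C1*exp(y*(-4 - 4*2^(2/3)/(67 + 9*sqrt(57))^(1/3) + 2^(1/3)*(67 + 9*sqrt(57))^(1/3))/12)*sin(2^(1/3)*sqrt(3)*y*(4*2^(1/3)/(67 + 9*sqrt(57))^(1/3) + (67 + 9*sqrt(57))^(1/3))/12) + C2*exp(y*(-4 - 4*2^(2/3)/(67 + 9*sqrt(57))^(1/3) + 2^(1/3)*(67 + 9*sqrt(57))^(1/3))/12)*cos(2^(1/3)*sqrt(3)*y*(4*2^(1/3)/(67 + 9*sqrt(57))^(1/3) + (67 + 9*sqrt(57))^(1/3))/12) + C3*exp(y) + C4*exp(y*(-2^(1/3)*(67 + 9*sqrt(57))^(1/3) - 2 + 4*2^(2/3)/(67 + 9*sqrt(57))^(1/3))/6) - y - 1/3


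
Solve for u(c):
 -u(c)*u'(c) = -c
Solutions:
 u(c) = -sqrt(C1 + c^2)
 u(c) = sqrt(C1 + c^2)


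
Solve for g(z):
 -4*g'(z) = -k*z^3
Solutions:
 g(z) = C1 + k*z^4/16


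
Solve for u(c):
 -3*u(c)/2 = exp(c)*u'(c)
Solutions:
 u(c) = C1*exp(3*exp(-c)/2)


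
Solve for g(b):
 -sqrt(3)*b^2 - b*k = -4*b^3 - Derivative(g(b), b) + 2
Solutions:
 g(b) = C1 - b^4 + sqrt(3)*b^3/3 + b^2*k/2 + 2*b


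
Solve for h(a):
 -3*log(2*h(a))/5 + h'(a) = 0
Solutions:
 -5*Integral(1/(log(_y) + log(2)), (_y, h(a)))/3 = C1 - a


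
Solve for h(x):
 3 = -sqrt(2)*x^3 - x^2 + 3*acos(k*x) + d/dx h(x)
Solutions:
 h(x) = C1 + sqrt(2)*x^4/4 + x^3/3 + 3*x - 3*Piecewise((x*acos(k*x) - sqrt(-k^2*x^2 + 1)/k, Ne(k, 0)), (pi*x/2, True))


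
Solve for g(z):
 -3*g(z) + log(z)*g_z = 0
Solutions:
 g(z) = C1*exp(3*li(z))


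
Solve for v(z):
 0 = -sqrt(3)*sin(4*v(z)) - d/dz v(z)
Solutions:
 v(z) = -acos((-C1 - exp(8*sqrt(3)*z))/(C1 - exp(8*sqrt(3)*z)))/4 + pi/2
 v(z) = acos((-C1 - exp(8*sqrt(3)*z))/(C1 - exp(8*sqrt(3)*z)))/4


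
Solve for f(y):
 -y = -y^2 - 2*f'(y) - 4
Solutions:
 f(y) = C1 - y^3/6 + y^2/4 - 2*y


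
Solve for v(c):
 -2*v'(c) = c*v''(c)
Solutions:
 v(c) = C1 + C2/c


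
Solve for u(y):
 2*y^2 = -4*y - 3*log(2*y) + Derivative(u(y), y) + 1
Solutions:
 u(y) = C1 + 2*y^3/3 + 2*y^2 + 3*y*log(y) - 4*y + y*log(8)


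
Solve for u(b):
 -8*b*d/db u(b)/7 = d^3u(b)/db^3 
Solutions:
 u(b) = C1 + Integral(C2*airyai(-2*7^(2/3)*b/7) + C3*airybi(-2*7^(2/3)*b/7), b)


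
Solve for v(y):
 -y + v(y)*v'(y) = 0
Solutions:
 v(y) = -sqrt(C1 + y^2)
 v(y) = sqrt(C1 + y^2)


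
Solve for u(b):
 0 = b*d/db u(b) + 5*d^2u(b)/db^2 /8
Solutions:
 u(b) = C1 + C2*erf(2*sqrt(5)*b/5)


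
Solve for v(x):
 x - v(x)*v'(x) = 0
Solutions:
 v(x) = -sqrt(C1 + x^2)
 v(x) = sqrt(C1 + x^2)


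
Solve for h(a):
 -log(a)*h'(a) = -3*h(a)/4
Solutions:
 h(a) = C1*exp(3*li(a)/4)


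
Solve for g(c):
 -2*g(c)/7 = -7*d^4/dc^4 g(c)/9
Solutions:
 g(c) = C1*exp(-2^(1/4)*sqrt(21)*c/7) + C2*exp(2^(1/4)*sqrt(21)*c/7) + C3*sin(2^(1/4)*sqrt(21)*c/7) + C4*cos(2^(1/4)*sqrt(21)*c/7)


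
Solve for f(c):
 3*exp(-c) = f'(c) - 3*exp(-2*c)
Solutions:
 f(c) = C1 - 3*exp(-c) - 3*exp(-2*c)/2


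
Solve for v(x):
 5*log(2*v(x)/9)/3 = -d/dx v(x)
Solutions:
 3*Integral(1/(log(_y) - 2*log(3) + log(2)), (_y, v(x)))/5 = C1 - x


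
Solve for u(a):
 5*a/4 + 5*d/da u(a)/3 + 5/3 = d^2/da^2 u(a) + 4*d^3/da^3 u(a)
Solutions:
 u(a) = C1 + C2*exp(a*(-3 + sqrt(249))/24) + C3*exp(-a*(3 + sqrt(249))/24) - 3*a^2/8 - 29*a/20


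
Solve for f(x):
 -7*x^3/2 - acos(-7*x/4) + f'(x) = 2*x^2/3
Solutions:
 f(x) = C1 + 7*x^4/8 + 2*x^3/9 + x*acos(-7*x/4) + sqrt(16 - 49*x^2)/7


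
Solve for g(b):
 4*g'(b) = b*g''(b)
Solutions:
 g(b) = C1 + C2*b^5


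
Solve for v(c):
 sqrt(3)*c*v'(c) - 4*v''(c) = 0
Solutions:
 v(c) = C1 + C2*erfi(sqrt(2)*3^(1/4)*c/4)


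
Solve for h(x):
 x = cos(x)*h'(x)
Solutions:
 h(x) = C1 + Integral(x/cos(x), x)


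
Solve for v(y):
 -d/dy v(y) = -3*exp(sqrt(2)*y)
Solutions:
 v(y) = C1 + 3*sqrt(2)*exp(sqrt(2)*y)/2


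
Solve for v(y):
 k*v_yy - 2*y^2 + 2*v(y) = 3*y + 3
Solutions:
 v(y) = C1*exp(-sqrt(2)*y*sqrt(-1/k)) + C2*exp(sqrt(2)*y*sqrt(-1/k)) - k + y^2 + 3*y/2 + 3/2


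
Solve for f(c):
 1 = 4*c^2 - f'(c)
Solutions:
 f(c) = C1 + 4*c^3/3 - c


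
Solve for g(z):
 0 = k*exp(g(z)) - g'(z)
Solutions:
 g(z) = log(-1/(C1 + k*z))


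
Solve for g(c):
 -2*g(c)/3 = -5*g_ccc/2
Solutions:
 g(c) = C3*exp(30^(2/3)*c/15) + (C1*sin(10^(2/3)*3^(1/6)*c/10) + C2*cos(10^(2/3)*3^(1/6)*c/10))*exp(-30^(2/3)*c/30)


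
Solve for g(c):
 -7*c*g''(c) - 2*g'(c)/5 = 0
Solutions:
 g(c) = C1 + C2*c^(33/35)


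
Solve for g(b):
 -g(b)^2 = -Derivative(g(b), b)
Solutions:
 g(b) = -1/(C1 + b)


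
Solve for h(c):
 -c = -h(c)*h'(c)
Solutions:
 h(c) = -sqrt(C1 + c^2)
 h(c) = sqrt(C1 + c^2)


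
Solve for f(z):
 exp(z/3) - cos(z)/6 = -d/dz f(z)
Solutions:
 f(z) = C1 - 3*exp(z/3) + sin(z)/6


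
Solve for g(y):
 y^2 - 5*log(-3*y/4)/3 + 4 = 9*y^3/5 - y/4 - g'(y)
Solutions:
 g(y) = C1 + 9*y^4/20 - y^3/3 - y^2/8 + 5*y*log(-y)/3 + y*(-17/3 - 4*log(2) + log(3) + 2*log(6)/3)


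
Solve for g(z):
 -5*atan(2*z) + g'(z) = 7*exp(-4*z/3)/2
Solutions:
 g(z) = C1 + 5*z*atan(2*z) - 5*log(4*z^2 + 1)/4 - 21*exp(-4*z/3)/8


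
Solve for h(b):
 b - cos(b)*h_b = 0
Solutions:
 h(b) = C1 + Integral(b/cos(b), b)


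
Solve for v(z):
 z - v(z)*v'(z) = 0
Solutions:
 v(z) = -sqrt(C1 + z^2)
 v(z) = sqrt(C1 + z^2)


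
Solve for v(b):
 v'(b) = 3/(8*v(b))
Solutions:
 v(b) = -sqrt(C1 + 3*b)/2
 v(b) = sqrt(C1 + 3*b)/2


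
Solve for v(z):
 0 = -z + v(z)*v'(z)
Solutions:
 v(z) = -sqrt(C1 + z^2)
 v(z) = sqrt(C1 + z^2)


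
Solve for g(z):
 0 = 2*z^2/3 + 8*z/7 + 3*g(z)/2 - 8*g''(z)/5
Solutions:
 g(z) = C1*exp(-sqrt(15)*z/4) + C2*exp(sqrt(15)*z/4) - 4*z^2/9 - 16*z/21 - 128/135


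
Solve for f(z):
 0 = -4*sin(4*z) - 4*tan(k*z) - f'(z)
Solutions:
 f(z) = C1 - 4*Piecewise((-log(cos(k*z))/k, Ne(k, 0)), (0, True)) + cos(4*z)


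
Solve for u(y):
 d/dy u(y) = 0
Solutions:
 u(y) = C1


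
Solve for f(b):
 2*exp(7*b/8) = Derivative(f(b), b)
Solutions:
 f(b) = C1 + 16*exp(7*b/8)/7


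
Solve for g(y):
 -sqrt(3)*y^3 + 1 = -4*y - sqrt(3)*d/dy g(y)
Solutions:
 g(y) = C1 + y^4/4 - 2*sqrt(3)*y^2/3 - sqrt(3)*y/3


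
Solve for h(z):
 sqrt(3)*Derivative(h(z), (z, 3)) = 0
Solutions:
 h(z) = C1 + C2*z + C3*z^2


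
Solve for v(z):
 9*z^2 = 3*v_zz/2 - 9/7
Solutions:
 v(z) = C1 + C2*z + z^4/2 + 3*z^2/7


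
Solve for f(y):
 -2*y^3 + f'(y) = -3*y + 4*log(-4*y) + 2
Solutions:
 f(y) = C1 + y^4/2 - 3*y^2/2 + 4*y*log(-y) + 2*y*(-1 + 4*log(2))


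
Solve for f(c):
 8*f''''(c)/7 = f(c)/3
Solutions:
 f(c) = C1*exp(-378^(1/4)*c/6) + C2*exp(378^(1/4)*c/6) + C3*sin(378^(1/4)*c/6) + C4*cos(378^(1/4)*c/6)


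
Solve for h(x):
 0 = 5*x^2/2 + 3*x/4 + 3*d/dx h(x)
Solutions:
 h(x) = C1 - 5*x^3/18 - x^2/8


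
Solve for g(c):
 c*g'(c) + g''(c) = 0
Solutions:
 g(c) = C1 + C2*erf(sqrt(2)*c/2)


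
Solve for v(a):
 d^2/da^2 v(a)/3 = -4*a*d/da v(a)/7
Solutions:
 v(a) = C1 + C2*erf(sqrt(42)*a/7)


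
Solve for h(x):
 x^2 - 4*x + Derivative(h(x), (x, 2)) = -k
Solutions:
 h(x) = C1 + C2*x - k*x^2/2 - x^4/12 + 2*x^3/3


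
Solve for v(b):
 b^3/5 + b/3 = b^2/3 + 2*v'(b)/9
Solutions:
 v(b) = C1 + 9*b^4/40 - b^3/2 + 3*b^2/4


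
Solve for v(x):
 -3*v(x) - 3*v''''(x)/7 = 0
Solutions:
 v(x) = (C1*sin(sqrt(2)*7^(1/4)*x/2) + C2*cos(sqrt(2)*7^(1/4)*x/2))*exp(-sqrt(2)*7^(1/4)*x/2) + (C3*sin(sqrt(2)*7^(1/4)*x/2) + C4*cos(sqrt(2)*7^(1/4)*x/2))*exp(sqrt(2)*7^(1/4)*x/2)


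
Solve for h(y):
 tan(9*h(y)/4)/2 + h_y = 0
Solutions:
 h(y) = -4*asin(C1*exp(-9*y/8))/9 + 4*pi/9
 h(y) = 4*asin(C1*exp(-9*y/8))/9


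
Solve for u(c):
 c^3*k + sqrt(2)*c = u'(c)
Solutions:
 u(c) = C1 + c^4*k/4 + sqrt(2)*c^2/2


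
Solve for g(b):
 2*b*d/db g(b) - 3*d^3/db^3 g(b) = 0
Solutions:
 g(b) = C1 + Integral(C2*airyai(2^(1/3)*3^(2/3)*b/3) + C3*airybi(2^(1/3)*3^(2/3)*b/3), b)


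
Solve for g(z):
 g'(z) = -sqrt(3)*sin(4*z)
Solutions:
 g(z) = C1 + sqrt(3)*cos(4*z)/4


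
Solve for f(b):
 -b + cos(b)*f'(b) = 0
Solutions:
 f(b) = C1 + Integral(b/cos(b), b)


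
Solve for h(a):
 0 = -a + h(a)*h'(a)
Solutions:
 h(a) = -sqrt(C1 + a^2)
 h(a) = sqrt(C1 + a^2)


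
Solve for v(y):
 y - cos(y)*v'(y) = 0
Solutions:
 v(y) = C1 + Integral(y/cos(y), y)


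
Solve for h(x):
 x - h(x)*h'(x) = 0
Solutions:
 h(x) = -sqrt(C1 + x^2)
 h(x) = sqrt(C1 + x^2)


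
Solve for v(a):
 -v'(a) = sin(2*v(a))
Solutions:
 v(a) = pi - acos((-C1 - exp(4*a))/(C1 - exp(4*a)))/2
 v(a) = acos((-C1 - exp(4*a))/(C1 - exp(4*a)))/2


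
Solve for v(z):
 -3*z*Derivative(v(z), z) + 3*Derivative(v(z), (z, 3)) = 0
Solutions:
 v(z) = C1 + Integral(C2*airyai(z) + C3*airybi(z), z)


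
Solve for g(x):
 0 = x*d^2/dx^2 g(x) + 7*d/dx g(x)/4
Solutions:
 g(x) = C1 + C2/x^(3/4)


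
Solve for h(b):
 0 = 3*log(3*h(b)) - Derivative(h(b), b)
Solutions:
 -Integral(1/(log(_y) + log(3)), (_y, h(b)))/3 = C1 - b


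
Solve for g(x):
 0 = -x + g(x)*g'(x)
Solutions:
 g(x) = -sqrt(C1 + x^2)
 g(x) = sqrt(C1 + x^2)


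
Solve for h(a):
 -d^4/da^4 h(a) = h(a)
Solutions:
 h(a) = (C1*sin(sqrt(2)*a/2) + C2*cos(sqrt(2)*a/2))*exp(-sqrt(2)*a/2) + (C3*sin(sqrt(2)*a/2) + C4*cos(sqrt(2)*a/2))*exp(sqrt(2)*a/2)


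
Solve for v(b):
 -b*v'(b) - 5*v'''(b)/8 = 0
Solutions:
 v(b) = C1 + Integral(C2*airyai(-2*5^(2/3)*b/5) + C3*airybi(-2*5^(2/3)*b/5), b)


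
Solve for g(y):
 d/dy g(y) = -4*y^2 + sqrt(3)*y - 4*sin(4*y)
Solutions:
 g(y) = C1 - 4*y^3/3 + sqrt(3)*y^2/2 + cos(4*y)


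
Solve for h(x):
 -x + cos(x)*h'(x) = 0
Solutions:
 h(x) = C1 + Integral(x/cos(x), x)


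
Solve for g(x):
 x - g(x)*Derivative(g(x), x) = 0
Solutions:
 g(x) = -sqrt(C1 + x^2)
 g(x) = sqrt(C1 + x^2)


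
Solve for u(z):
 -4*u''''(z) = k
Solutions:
 u(z) = C1 + C2*z + C3*z^2 + C4*z^3 - k*z^4/96


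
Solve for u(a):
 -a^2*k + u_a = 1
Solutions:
 u(a) = C1 + a^3*k/3 + a


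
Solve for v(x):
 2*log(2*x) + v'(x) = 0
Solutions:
 v(x) = C1 - 2*x*log(x) - x*log(4) + 2*x


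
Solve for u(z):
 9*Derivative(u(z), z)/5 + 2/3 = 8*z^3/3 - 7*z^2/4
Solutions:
 u(z) = C1 + 10*z^4/27 - 35*z^3/108 - 10*z/27


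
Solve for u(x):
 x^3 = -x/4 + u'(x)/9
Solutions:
 u(x) = C1 + 9*x^4/4 + 9*x^2/8


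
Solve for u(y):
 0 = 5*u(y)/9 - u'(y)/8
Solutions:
 u(y) = C1*exp(40*y/9)


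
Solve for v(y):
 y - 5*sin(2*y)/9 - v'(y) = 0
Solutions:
 v(y) = C1 + y^2/2 + 5*cos(2*y)/18


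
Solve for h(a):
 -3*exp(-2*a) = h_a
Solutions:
 h(a) = C1 + 3*exp(-2*a)/2


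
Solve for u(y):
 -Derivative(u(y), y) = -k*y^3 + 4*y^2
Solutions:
 u(y) = C1 + k*y^4/4 - 4*y^3/3


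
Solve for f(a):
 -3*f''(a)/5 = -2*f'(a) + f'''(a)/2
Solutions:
 f(a) = C1 + C2*exp(a*(-3 + sqrt(109))/5) + C3*exp(-a*(3 + sqrt(109))/5)


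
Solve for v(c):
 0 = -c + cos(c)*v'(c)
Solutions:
 v(c) = C1 + Integral(c/cos(c), c)


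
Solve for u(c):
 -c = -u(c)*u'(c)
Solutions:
 u(c) = -sqrt(C1 + c^2)
 u(c) = sqrt(C1 + c^2)


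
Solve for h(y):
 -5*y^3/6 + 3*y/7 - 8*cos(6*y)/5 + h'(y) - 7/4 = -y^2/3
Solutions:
 h(y) = C1 + 5*y^4/24 - y^3/9 - 3*y^2/14 + 7*y/4 + 4*sin(6*y)/15


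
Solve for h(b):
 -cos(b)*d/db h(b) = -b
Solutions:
 h(b) = C1 + Integral(b/cos(b), b)


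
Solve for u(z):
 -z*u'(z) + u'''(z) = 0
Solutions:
 u(z) = C1 + Integral(C2*airyai(z) + C3*airybi(z), z)


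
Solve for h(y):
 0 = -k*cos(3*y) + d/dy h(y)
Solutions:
 h(y) = C1 + k*sin(3*y)/3


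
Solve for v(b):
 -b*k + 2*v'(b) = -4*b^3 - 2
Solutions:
 v(b) = C1 - b^4/2 + b^2*k/4 - b


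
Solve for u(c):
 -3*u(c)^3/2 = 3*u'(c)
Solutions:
 u(c) = -sqrt(-1/(C1 - c))
 u(c) = sqrt(-1/(C1 - c))


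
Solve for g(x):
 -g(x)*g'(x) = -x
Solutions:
 g(x) = -sqrt(C1 + x^2)
 g(x) = sqrt(C1 + x^2)


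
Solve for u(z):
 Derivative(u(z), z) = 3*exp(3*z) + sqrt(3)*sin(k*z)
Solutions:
 u(z) = C1 + exp(3*z) - sqrt(3)*cos(k*z)/k


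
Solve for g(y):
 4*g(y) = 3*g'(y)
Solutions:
 g(y) = C1*exp(4*y/3)


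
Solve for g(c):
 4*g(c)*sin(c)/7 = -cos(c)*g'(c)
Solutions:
 g(c) = C1*cos(c)^(4/7)


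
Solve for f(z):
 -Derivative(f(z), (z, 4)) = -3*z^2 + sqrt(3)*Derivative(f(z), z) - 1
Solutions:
 f(z) = C1 + C4*exp(-3^(1/6)*z) + sqrt(3)*z^3/3 + sqrt(3)*z/3 + (C2*sin(3^(2/3)*z/2) + C3*cos(3^(2/3)*z/2))*exp(3^(1/6)*z/2)


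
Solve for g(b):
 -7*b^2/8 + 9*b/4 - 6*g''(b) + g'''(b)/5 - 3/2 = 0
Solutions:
 g(b) = C1 + C2*b + C3*exp(30*b) - 7*b^4/576 + 263*b^3/4320 - 5137*b^2/43200


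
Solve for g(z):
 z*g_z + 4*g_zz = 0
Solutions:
 g(z) = C1 + C2*erf(sqrt(2)*z/4)


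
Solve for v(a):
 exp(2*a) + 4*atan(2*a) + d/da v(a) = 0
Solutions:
 v(a) = C1 - 4*a*atan(2*a) - exp(2*a)/2 + log(4*a^2 + 1)


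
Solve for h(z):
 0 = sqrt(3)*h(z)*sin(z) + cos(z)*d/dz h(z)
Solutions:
 h(z) = C1*cos(z)^(sqrt(3))


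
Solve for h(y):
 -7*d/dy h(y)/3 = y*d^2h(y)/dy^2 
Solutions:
 h(y) = C1 + C2/y^(4/3)


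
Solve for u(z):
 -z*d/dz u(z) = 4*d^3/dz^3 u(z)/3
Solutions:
 u(z) = C1 + Integral(C2*airyai(-6^(1/3)*z/2) + C3*airybi(-6^(1/3)*z/2), z)


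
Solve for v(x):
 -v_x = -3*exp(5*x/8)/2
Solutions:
 v(x) = C1 + 12*exp(5*x/8)/5


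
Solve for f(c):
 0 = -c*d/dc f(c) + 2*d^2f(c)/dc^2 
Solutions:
 f(c) = C1 + C2*erfi(c/2)


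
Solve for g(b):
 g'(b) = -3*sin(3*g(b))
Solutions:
 g(b) = -acos((-C1 - exp(18*b))/(C1 - exp(18*b)))/3 + 2*pi/3
 g(b) = acos((-C1 - exp(18*b))/(C1 - exp(18*b)))/3


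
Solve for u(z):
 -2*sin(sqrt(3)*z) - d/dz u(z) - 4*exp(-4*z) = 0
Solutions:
 u(z) = C1 + 2*sqrt(3)*cos(sqrt(3)*z)/3 + exp(-4*z)


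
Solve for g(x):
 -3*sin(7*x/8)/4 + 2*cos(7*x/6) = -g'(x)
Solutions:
 g(x) = C1 - 12*sin(7*x/6)/7 - 6*cos(7*x/8)/7


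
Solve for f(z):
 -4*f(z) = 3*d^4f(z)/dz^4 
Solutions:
 f(z) = (C1*sin(3^(3/4)*z/3) + C2*cos(3^(3/4)*z/3))*exp(-3^(3/4)*z/3) + (C3*sin(3^(3/4)*z/3) + C4*cos(3^(3/4)*z/3))*exp(3^(3/4)*z/3)


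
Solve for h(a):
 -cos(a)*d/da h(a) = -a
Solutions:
 h(a) = C1 + Integral(a/cos(a), a)


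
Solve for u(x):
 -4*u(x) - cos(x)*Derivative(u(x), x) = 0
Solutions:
 u(x) = C1*(sin(x)^2 - 2*sin(x) + 1)/(sin(x)^2 + 2*sin(x) + 1)


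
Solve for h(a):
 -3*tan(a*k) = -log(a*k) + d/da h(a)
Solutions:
 h(a) = C1 + a*log(a*k) - a - 3*Piecewise((-log(cos(a*k))/k, Ne(k, 0)), (0, True))


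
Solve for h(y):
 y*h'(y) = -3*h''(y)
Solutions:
 h(y) = C1 + C2*erf(sqrt(6)*y/6)


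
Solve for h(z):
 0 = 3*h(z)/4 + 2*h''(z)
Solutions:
 h(z) = C1*sin(sqrt(6)*z/4) + C2*cos(sqrt(6)*z/4)


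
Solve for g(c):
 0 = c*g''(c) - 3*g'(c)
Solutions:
 g(c) = C1 + C2*c^4


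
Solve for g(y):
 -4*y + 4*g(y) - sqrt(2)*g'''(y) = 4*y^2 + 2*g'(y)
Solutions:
 g(y) = C1*exp(y*(-3*2^(1/6)*(1 + sqrt(sqrt(2)/27 + 1))^(1/3) + 2^(1/3)/(1 + sqrt(sqrt(2)/27 + 1))^(1/3))/6)*sin(y*(sqrt(6)/(sqrt(2) + sqrt(2*sqrt(2)/27 + 2))^(1/3) + 3*sqrt(3)*(sqrt(2) + sqrt(2*sqrt(2)/27 + 2))^(1/3))/6) + C2*exp(y*(-3*2^(1/6)*(1 + sqrt(sqrt(2)/27 + 1))^(1/3) + 2^(1/3)/(1 + sqrt(sqrt(2)/27 + 1))^(1/3))/6)*cos(y*(sqrt(6)/(sqrt(2) + sqrt(2*sqrt(2)/27 + 2))^(1/3) + 3*sqrt(3)*(sqrt(2) + sqrt(2*sqrt(2)/27 + 2))^(1/3))/6) + C3*exp(y*(-2^(1/3)/(3*(1 + sqrt(sqrt(2)/27 + 1))^(1/3)) + 2^(1/6)*(1 + sqrt(sqrt(2)/27 + 1))^(1/3))) + y^2 + 2*y + 1


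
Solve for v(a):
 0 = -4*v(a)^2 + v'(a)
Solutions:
 v(a) = -1/(C1 + 4*a)


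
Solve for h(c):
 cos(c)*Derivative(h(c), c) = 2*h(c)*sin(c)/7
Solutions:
 h(c) = C1/cos(c)^(2/7)


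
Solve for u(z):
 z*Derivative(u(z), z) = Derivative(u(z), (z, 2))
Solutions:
 u(z) = C1 + C2*erfi(sqrt(2)*z/2)


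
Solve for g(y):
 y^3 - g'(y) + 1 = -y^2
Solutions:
 g(y) = C1 + y^4/4 + y^3/3 + y


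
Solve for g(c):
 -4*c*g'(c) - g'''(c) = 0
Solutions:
 g(c) = C1 + Integral(C2*airyai(-2^(2/3)*c) + C3*airybi(-2^(2/3)*c), c)


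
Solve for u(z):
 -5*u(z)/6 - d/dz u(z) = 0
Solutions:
 u(z) = C1*exp(-5*z/6)


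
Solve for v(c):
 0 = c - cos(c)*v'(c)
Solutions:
 v(c) = C1 + Integral(c/cos(c), c)


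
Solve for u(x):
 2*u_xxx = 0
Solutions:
 u(x) = C1 + C2*x + C3*x^2


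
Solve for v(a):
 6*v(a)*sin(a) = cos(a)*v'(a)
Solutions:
 v(a) = C1/cos(a)^6


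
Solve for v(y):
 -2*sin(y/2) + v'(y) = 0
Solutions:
 v(y) = C1 - 4*cos(y/2)


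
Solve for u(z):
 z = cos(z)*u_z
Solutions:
 u(z) = C1 + Integral(z/cos(z), z)


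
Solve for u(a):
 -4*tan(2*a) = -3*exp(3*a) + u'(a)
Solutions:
 u(a) = C1 + exp(3*a) + 2*log(cos(2*a))


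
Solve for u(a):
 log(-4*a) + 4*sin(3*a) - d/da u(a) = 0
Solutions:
 u(a) = C1 + a*log(-a) - a + 2*a*log(2) - 4*cos(3*a)/3


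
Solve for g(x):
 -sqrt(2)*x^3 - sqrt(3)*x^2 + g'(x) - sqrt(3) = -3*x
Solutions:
 g(x) = C1 + sqrt(2)*x^4/4 + sqrt(3)*x^3/3 - 3*x^2/2 + sqrt(3)*x


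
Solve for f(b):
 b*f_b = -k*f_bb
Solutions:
 f(b) = C1 + C2*sqrt(k)*erf(sqrt(2)*b*sqrt(1/k)/2)


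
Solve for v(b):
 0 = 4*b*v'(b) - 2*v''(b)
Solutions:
 v(b) = C1 + C2*erfi(b)


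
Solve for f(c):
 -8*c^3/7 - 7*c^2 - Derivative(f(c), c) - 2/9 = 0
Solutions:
 f(c) = C1 - 2*c^4/7 - 7*c^3/3 - 2*c/9


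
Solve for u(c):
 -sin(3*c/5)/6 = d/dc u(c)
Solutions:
 u(c) = C1 + 5*cos(3*c/5)/18


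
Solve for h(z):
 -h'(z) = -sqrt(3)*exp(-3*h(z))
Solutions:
 h(z) = log(C1 + 3*sqrt(3)*z)/3
 h(z) = log((-3^(1/3) - 3^(5/6)*I)*(C1 + sqrt(3)*z)^(1/3)/2)
 h(z) = log((-3^(1/3) + 3^(5/6)*I)*(C1 + sqrt(3)*z)^(1/3)/2)


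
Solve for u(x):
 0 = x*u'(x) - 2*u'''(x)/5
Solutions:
 u(x) = C1 + Integral(C2*airyai(2^(2/3)*5^(1/3)*x/2) + C3*airybi(2^(2/3)*5^(1/3)*x/2), x)


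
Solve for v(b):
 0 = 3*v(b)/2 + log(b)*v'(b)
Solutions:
 v(b) = C1*exp(-3*li(b)/2)


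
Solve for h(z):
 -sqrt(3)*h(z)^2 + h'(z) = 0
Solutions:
 h(z) = -1/(C1 + sqrt(3)*z)


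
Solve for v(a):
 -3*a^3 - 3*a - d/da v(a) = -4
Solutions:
 v(a) = C1 - 3*a^4/4 - 3*a^2/2 + 4*a


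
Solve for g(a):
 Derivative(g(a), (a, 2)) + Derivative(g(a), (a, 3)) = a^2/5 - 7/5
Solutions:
 g(a) = C1 + C2*a + C3*exp(-a) + a^4/60 - a^3/15 - a^2/2


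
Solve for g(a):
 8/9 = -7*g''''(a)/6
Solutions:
 g(a) = C1 + C2*a + C3*a^2 + C4*a^3 - 2*a^4/63


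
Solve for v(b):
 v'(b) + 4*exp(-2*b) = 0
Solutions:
 v(b) = C1 + 2*exp(-2*b)


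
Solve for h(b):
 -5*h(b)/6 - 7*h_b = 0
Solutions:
 h(b) = C1*exp(-5*b/42)


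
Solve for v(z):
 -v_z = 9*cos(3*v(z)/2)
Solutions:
 v(z) = -2*asin((C1 + exp(27*z))/(C1 - exp(27*z)))/3 + 2*pi/3
 v(z) = 2*asin((C1 + exp(27*z))/(C1 - exp(27*z)))/3


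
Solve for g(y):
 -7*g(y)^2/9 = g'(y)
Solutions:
 g(y) = 9/(C1 + 7*y)


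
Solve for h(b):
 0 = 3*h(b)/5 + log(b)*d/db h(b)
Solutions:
 h(b) = C1*exp(-3*li(b)/5)


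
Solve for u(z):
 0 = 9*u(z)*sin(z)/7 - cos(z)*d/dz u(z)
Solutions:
 u(z) = C1/cos(z)^(9/7)


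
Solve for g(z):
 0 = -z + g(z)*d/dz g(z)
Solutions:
 g(z) = -sqrt(C1 + z^2)
 g(z) = sqrt(C1 + z^2)


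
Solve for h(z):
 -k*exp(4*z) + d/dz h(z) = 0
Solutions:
 h(z) = C1 + k*exp(4*z)/4


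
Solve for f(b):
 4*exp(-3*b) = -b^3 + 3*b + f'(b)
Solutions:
 f(b) = C1 + b^4/4 - 3*b^2/2 - 4*exp(-3*b)/3


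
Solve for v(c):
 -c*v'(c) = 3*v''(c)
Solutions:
 v(c) = C1 + C2*erf(sqrt(6)*c/6)


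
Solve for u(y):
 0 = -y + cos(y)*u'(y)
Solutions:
 u(y) = C1 + Integral(y/cos(y), y)


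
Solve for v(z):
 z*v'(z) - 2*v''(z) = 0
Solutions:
 v(z) = C1 + C2*erfi(z/2)


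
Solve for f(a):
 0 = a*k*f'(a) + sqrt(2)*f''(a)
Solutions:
 f(a) = Piecewise((-2^(3/4)*sqrt(pi)*C1*erf(2^(1/4)*a*sqrt(k)/2)/(2*sqrt(k)) - C2, (k > 0) | (k < 0)), (-C1*a - C2, True))


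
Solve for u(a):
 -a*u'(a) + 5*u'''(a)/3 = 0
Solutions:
 u(a) = C1 + Integral(C2*airyai(3^(1/3)*5^(2/3)*a/5) + C3*airybi(3^(1/3)*5^(2/3)*a/5), a)


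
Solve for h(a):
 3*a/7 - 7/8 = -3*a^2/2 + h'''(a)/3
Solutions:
 h(a) = C1 + C2*a + C3*a^2 + 3*a^5/40 + 3*a^4/56 - 7*a^3/16


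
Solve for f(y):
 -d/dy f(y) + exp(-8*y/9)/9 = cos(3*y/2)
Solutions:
 f(y) = C1 - 2*sin(3*y/2)/3 - exp(-8*y/9)/8


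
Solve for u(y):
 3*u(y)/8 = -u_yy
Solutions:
 u(y) = C1*sin(sqrt(6)*y/4) + C2*cos(sqrt(6)*y/4)


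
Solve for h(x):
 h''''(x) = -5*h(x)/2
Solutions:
 h(x) = (C1*sin(10^(1/4)*x/2) + C2*cos(10^(1/4)*x/2))*exp(-10^(1/4)*x/2) + (C3*sin(10^(1/4)*x/2) + C4*cos(10^(1/4)*x/2))*exp(10^(1/4)*x/2)


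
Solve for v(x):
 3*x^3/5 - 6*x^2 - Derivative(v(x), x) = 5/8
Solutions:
 v(x) = C1 + 3*x^4/20 - 2*x^3 - 5*x/8


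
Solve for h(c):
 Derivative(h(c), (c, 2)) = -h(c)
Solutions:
 h(c) = C1*sin(c) + C2*cos(c)


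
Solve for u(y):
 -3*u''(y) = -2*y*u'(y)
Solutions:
 u(y) = C1 + C2*erfi(sqrt(3)*y/3)


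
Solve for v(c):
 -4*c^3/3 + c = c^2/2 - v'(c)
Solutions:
 v(c) = C1 + c^4/3 + c^3/6 - c^2/2


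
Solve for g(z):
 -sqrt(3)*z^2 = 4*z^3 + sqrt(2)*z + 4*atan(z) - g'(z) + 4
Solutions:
 g(z) = C1 + z^4 + sqrt(3)*z^3/3 + sqrt(2)*z^2/2 + 4*z*atan(z) + 4*z - 2*log(z^2 + 1)


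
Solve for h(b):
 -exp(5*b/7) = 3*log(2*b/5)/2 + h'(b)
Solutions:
 h(b) = C1 - 3*b*log(b)/2 + b*(-2*log(2) + log(10)/2 + 3/2 + log(5)) - 7*exp(5*b/7)/5


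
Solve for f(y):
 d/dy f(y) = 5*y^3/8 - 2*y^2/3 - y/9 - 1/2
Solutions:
 f(y) = C1 + 5*y^4/32 - 2*y^3/9 - y^2/18 - y/2


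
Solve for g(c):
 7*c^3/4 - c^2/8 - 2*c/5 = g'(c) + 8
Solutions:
 g(c) = C1 + 7*c^4/16 - c^3/24 - c^2/5 - 8*c


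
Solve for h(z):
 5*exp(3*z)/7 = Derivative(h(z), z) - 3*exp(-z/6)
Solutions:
 h(z) = C1 + 5*exp(3*z)/21 - 18*exp(-z/6)


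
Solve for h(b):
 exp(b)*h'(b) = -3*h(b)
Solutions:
 h(b) = C1*exp(3*exp(-b))


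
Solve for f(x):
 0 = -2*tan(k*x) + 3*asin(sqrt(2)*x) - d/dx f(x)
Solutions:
 f(x) = C1 + 3*x*asin(sqrt(2)*x) + 3*sqrt(2)*sqrt(1 - 2*x^2)/2 - 2*Piecewise((-log(cos(k*x))/k, Ne(k, 0)), (0, True))


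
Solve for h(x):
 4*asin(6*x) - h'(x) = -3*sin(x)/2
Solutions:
 h(x) = C1 + 4*x*asin(6*x) + 2*sqrt(1 - 36*x^2)/3 - 3*cos(x)/2


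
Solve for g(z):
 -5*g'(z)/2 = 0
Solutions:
 g(z) = C1


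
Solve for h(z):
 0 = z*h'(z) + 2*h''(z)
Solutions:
 h(z) = C1 + C2*erf(z/2)


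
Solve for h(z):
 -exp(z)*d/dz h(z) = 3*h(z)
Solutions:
 h(z) = C1*exp(3*exp(-z))


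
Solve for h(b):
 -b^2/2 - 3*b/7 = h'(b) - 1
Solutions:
 h(b) = C1 - b^3/6 - 3*b^2/14 + b


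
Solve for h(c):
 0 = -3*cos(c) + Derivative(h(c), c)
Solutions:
 h(c) = C1 + 3*sin(c)


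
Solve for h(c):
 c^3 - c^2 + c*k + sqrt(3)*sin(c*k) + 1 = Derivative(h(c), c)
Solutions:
 h(c) = C1 + c^4/4 - c^3/3 + c^2*k/2 + c - sqrt(3)*cos(c*k)/k


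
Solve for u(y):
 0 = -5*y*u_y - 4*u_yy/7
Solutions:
 u(y) = C1 + C2*erf(sqrt(70)*y/4)


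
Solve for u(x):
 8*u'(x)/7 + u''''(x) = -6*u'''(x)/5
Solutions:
 u(x) = C1 + C2*exp(x*(-28 + 14*14^(1/3)/(15*sqrt(85) + 139)^(1/3) + 14^(2/3)*(15*sqrt(85) + 139)^(1/3))/70)*sin(14^(1/3)*sqrt(3)*x*(-14^(1/3)*(15*sqrt(85) + 139)^(1/3) + 14/(15*sqrt(85) + 139)^(1/3))/70) + C3*exp(x*(-28 + 14*14^(1/3)/(15*sqrt(85) + 139)^(1/3) + 14^(2/3)*(15*sqrt(85) + 139)^(1/3))/70)*cos(14^(1/3)*sqrt(3)*x*(-14^(1/3)*(15*sqrt(85) + 139)^(1/3) + 14/(15*sqrt(85) + 139)^(1/3))/70) + C4*exp(-x*(14*14^(1/3)/(15*sqrt(85) + 139)^(1/3) + 14 + 14^(2/3)*(15*sqrt(85) + 139)^(1/3))/35)


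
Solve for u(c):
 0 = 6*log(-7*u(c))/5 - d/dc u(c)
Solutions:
 -5*Integral(1/(log(-_y) + log(7)), (_y, u(c)))/6 = C1 - c


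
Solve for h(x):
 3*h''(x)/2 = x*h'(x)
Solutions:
 h(x) = C1 + C2*erfi(sqrt(3)*x/3)


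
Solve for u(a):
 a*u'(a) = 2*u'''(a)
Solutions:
 u(a) = C1 + Integral(C2*airyai(2^(2/3)*a/2) + C3*airybi(2^(2/3)*a/2), a)


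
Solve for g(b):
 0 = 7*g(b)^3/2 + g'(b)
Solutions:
 g(b) = -sqrt(-1/(C1 - 7*b))
 g(b) = sqrt(-1/(C1 - 7*b))


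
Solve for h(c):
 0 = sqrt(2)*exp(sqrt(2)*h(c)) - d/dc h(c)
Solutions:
 h(c) = sqrt(2)*(2*log(-1/(C1 + sqrt(2)*c)) - log(2))/4


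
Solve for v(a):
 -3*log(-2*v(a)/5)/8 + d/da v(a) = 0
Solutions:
 -8*Integral(1/(log(-_y) - log(5) + log(2)), (_y, v(a)))/3 = C1 - a


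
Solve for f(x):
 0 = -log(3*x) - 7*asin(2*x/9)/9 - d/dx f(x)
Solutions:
 f(x) = C1 - x*log(x) - 7*x*asin(2*x/9)/9 - x*log(3) + x - 7*sqrt(81 - 4*x^2)/18


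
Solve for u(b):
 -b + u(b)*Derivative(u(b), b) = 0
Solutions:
 u(b) = -sqrt(C1 + b^2)
 u(b) = sqrt(C1 + b^2)


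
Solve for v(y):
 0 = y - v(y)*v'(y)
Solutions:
 v(y) = -sqrt(C1 + y^2)
 v(y) = sqrt(C1 + y^2)


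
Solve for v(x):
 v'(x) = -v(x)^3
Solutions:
 v(x) = -sqrt(2)*sqrt(-1/(C1 - x))/2
 v(x) = sqrt(2)*sqrt(-1/(C1 - x))/2


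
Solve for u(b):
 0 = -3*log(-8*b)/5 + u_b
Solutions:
 u(b) = C1 + 3*b*log(-b)/5 + 3*b*(-1 + 3*log(2))/5


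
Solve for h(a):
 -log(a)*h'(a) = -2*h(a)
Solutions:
 h(a) = C1*exp(2*li(a))


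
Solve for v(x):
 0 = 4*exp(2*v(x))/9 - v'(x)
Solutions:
 v(x) = log(-sqrt(-1/(C1 + 4*x))) - log(2)/2 + log(3)
 v(x) = log(-1/(C1 + 4*x))/2 - log(2)/2 + log(3)


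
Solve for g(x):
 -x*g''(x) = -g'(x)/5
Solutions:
 g(x) = C1 + C2*x^(6/5)


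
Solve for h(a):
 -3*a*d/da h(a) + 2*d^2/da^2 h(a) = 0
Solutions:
 h(a) = C1 + C2*erfi(sqrt(3)*a/2)


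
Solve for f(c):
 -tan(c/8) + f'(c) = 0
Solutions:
 f(c) = C1 - 8*log(cos(c/8))


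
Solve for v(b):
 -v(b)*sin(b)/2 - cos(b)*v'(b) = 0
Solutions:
 v(b) = C1*sqrt(cos(b))


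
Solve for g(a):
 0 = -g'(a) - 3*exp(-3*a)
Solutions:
 g(a) = C1 + exp(-3*a)


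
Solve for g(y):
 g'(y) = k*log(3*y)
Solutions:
 g(y) = C1 + k*y*log(y) - k*y + k*y*log(3)


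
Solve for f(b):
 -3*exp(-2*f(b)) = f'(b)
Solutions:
 f(b) = log(-sqrt(C1 - 6*b))
 f(b) = log(C1 - 6*b)/2


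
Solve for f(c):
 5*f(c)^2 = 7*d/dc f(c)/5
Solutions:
 f(c) = -7/(C1 + 25*c)


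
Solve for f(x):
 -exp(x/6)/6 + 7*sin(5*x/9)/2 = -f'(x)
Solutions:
 f(x) = C1 + exp(x/6) + 63*cos(5*x/9)/10


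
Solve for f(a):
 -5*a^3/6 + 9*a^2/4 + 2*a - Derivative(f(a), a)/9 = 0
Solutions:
 f(a) = C1 - 15*a^4/8 + 27*a^3/4 + 9*a^2


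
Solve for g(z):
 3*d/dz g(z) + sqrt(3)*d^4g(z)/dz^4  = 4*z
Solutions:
 g(z) = C1 + C4*exp(-3^(1/6)*z) + 2*z^2/3 + (C2*sin(3^(2/3)*z/2) + C3*cos(3^(2/3)*z/2))*exp(3^(1/6)*z/2)


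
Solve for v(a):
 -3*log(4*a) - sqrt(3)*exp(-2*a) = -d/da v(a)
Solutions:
 v(a) = C1 + 3*a*log(a) + 3*a*(-1 + 2*log(2)) - sqrt(3)*exp(-2*a)/2


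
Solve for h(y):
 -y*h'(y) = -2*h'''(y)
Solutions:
 h(y) = C1 + Integral(C2*airyai(2^(2/3)*y/2) + C3*airybi(2^(2/3)*y/2), y)


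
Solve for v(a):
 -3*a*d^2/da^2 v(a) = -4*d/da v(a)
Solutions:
 v(a) = C1 + C2*a^(7/3)


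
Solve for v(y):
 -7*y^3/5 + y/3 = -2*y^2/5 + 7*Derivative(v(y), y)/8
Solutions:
 v(y) = C1 - 2*y^4/5 + 16*y^3/105 + 4*y^2/21


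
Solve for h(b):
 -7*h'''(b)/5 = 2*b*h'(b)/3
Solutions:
 h(b) = C1 + Integral(C2*airyai(-10^(1/3)*21^(2/3)*b/21) + C3*airybi(-10^(1/3)*21^(2/3)*b/21), b)


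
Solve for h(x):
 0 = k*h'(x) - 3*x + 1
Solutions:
 h(x) = C1 + 3*x^2/(2*k) - x/k


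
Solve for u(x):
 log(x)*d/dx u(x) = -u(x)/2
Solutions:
 u(x) = C1*exp(-li(x)/2)


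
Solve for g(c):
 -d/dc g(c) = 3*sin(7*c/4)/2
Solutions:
 g(c) = C1 + 6*cos(7*c/4)/7


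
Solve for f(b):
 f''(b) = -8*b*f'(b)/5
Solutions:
 f(b) = C1 + C2*erf(2*sqrt(5)*b/5)


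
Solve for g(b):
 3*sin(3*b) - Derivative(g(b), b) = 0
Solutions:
 g(b) = C1 - cos(3*b)


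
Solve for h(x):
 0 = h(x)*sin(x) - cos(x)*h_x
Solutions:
 h(x) = C1/cos(x)


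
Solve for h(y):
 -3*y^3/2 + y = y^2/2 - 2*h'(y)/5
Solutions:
 h(y) = C1 + 15*y^4/16 + 5*y^3/12 - 5*y^2/4


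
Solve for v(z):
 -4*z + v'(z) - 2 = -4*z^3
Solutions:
 v(z) = C1 - z^4 + 2*z^2 + 2*z


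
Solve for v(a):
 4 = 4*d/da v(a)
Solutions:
 v(a) = C1 + a


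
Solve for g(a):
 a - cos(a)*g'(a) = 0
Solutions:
 g(a) = C1 + Integral(a/cos(a), a)


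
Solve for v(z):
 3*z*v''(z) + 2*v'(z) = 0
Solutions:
 v(z) = C1 + C2*z^(1/3)


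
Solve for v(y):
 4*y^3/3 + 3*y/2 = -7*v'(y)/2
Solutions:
 v(y) = C1 - 2*y^4/21 - 3*y^2/14


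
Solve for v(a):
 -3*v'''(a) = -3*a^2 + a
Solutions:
 v(a) = C1 + C2*a + C3*a^2 + a^5/60 - a^4/72


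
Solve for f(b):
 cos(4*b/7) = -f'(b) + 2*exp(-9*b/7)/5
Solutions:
 f(b) = C1 - 7*sin(4*b/7)/4 - 14*exp(-9*b/7)/45


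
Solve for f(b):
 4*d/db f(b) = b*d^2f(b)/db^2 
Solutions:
 f(b) = C1 + C2*b^5


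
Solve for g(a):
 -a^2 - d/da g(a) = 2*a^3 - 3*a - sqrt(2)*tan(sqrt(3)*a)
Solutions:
 g(a) = C1 - a^4/2 - a^3/3 + 3*a^2/2 - sqrt(6)*log(cos(sqrt(3)*a))/3


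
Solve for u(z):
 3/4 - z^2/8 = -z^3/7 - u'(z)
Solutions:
 u(z) = C1 - z^4/28 + z^3/24 - 3*z/4


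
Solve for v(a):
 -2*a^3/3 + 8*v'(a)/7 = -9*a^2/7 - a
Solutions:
 v(a) = C1 + 7*a^4/48 - 3*a^3/8 - 7*a^2/16


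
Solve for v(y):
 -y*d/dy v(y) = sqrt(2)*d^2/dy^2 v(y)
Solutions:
 v(y) = C1 + C2*erf(2^(1/4)*y/2)


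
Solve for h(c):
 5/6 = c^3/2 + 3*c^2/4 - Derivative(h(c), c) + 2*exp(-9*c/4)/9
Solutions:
 h(c) = C1 + c^4/8 + c^3/4 - 5*c/6 - 8*exp(-9*c/4)/81


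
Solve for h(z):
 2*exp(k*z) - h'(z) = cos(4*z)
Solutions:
 h(z) = C1 - sin(4*z)/4 + 2*exp(k*z)/k


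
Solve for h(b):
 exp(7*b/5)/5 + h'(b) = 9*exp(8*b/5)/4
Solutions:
 h(b) = C1 + 45*exp(8*b/5)/32 - exp(7*b/5)/7


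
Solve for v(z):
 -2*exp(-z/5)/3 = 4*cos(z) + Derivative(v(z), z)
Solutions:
 v(z) = C1 - 4*sin(z) + 10*exp(-z/5)/3


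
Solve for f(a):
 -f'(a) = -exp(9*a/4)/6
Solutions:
 f(a) = C1 + 2*exp(9*a/4)/27


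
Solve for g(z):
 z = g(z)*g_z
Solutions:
 g(z) = -sqrt(C1 + z^2)
 g(z) = sqrt(C1 + z^2)


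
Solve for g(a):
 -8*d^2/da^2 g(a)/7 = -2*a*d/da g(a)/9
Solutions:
 g(a) = C1 + C2*erfi(sqrt(14)*a/12)


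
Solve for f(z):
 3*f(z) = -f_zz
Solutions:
 f(z) = C1*sin(sqrt(3)*z) + C2*cos(sqrt(3)*z)


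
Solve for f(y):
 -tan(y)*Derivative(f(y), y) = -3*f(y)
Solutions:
 f(y) = C1*sin(y)^3


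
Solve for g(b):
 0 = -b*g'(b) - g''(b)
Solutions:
 g(b) = C1 + C2*erf(sqrt(2)*b/2)


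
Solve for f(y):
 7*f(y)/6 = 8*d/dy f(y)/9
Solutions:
 f(y) = C1*exp(21*y/16)


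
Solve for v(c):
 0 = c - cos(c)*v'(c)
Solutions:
 v(c) = C1 + Integral(c/cos(c), c)


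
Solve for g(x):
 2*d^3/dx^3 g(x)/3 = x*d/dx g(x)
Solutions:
 g(x) = C1 + Integral(C2*airyai(2^(2/3)*3^(1/3)*x/2) + C3*airybi(2^(2/3)*3^(1/3)*x/2), x)


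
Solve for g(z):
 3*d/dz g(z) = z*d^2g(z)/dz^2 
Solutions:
 g(z) = C1 + C2*z^4


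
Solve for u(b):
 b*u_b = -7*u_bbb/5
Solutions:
 u(b) = C1 + Integral(C2*airyai(-5^(1/3)*7^(2/3)*b/7) + C3*airybi(-5^(1/3)*7^(2/3)*b/7), b)


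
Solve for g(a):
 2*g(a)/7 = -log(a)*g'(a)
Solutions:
 g(a) = C1*exp(-2*li(a)/7)


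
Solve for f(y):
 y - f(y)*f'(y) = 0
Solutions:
 f(y) = -sqrt(C1 + y^2)
 f(y) = sqrt(C1 + y^2)


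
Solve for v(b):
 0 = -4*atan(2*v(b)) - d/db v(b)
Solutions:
 Integral(1/atan(2*_y), (_y, v(b))) = C1 - 4*b


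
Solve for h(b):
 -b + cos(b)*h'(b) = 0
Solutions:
 h(b) = C1 + Integral(b/cos(b), b)


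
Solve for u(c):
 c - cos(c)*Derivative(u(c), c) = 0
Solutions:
 u(c) = C1 + Integral(c/cos(c), c)


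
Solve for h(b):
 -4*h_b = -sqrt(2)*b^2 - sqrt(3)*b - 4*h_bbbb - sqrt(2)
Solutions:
 h(b) = C1 + C4*exp(b) + sqrt(2)*b^3/12 + sqrt(3)*b^2/8 + sqrt(2)*b/4 + (C2*sin(sqrt(3)*b/2) + C3*cos(sqrt(3)*b/2))*exp(-b/2)


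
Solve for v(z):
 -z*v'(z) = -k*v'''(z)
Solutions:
 v(z) = C1 + Integral(C2*airyai(z*(1/k)^(1/3)) + C3*airybi(z*(1/k)^(1/3)), z)


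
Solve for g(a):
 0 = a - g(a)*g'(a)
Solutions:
 g(a) = -sqrt(C1 + a^2)
 g(a) = sqrt(C1 + a^2)


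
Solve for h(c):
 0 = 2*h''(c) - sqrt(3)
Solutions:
 h(c) = C1 + C2*c + sqrt(3)*c^2/4


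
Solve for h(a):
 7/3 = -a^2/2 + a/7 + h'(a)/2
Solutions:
 h(a) = C1 + a^3/3 - a^2/7 + 14*a/3


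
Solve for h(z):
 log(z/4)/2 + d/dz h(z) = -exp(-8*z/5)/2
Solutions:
 h(z) = C1 - z*log(z)/2 + z*(1/2 + log(2)) + 5*exp(-8*z/5)/16


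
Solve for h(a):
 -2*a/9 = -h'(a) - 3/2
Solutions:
 h(a) = C1 + a^2/9 - 3*a/2


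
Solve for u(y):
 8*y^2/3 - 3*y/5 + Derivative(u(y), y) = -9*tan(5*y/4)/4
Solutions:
 u(y) = C1 - 8*y^3/9 + 3*y^2/10 + 9*log(cos(5*y/4))/5


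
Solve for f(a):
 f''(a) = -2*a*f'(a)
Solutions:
 f(a) = C1 + C2*erf(a)


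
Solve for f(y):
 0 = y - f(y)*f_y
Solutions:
 f(y) = -sqrt(C1 + y^2)
 f(y) = sqrt(C1 + y^2)


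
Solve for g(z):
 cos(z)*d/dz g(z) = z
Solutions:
 g(z) = C1 + Integral(z/cos(z), z)


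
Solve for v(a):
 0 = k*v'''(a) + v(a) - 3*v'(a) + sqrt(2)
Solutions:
 v(a) = C1*exp(-2^(1/3)*a*(2^(1/3)*(sqrt((1 - 4/k)/k^2) + 1/k)^(1/3)/2 + 1/(k*(sqrt((1 - 4/k)/k^2) + 1/k)^(1/3)))) + C2*exp(2^(1/3)*a*(2^(1/3)*(sqrt((1 - 4/k)/k^2) + 1/k)^(1/3)/4 - 2^(1/3)*sqrt(3)*I*(sqrt((1 - 4/k)/k^2) + 1/k)^(1/3)/4 - 2/(k*(-1 + sqrt(3)*I)*(sqrt((1 - 4/k)/k^2) + 1/k)^(1/3)))) + C3*exp(2^(1/3)*a*(2^(1/3)*(sqrt((1 - 4/k)/k^2) + 1/k)^(1/3)/4 + 2^(1/3)*sqrt(3)*I*(sqrt((1 - 4/k)/k^2) + 1/k)^(1/3)/4 + 2/(k*(1 + sqrt(3)*I)*(sqrt((1 - 4/k)/k^2) + 1/k)^(1/3)))) - sqrt(2)


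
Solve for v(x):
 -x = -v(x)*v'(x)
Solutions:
 v(x) = -sqrt(C1 + x^2)
 v(x) = sqrt(C1 + x^2)
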